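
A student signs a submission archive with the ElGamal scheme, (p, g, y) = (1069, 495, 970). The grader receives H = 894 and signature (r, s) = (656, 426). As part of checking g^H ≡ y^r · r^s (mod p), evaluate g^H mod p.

495^894 mod 1069 = 417

417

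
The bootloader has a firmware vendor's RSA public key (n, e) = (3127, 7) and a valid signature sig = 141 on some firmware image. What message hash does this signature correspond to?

sig^2 ≡ 141^2 = 19881 ≡ 1119
sig^4 ≡ 1119^2 = 1252161 ≡ 1361
7 = 4 + 2 + 1, so sig^7 ≡ 1361·1119·141 ≡ 3002 (mod 3127)

3002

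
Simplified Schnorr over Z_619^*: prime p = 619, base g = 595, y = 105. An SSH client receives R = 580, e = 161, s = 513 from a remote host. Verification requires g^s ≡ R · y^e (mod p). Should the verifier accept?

reject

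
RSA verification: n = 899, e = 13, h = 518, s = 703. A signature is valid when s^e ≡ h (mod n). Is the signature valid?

Squares mod 899: s^1≡703, s^2≡658, s^4≡545, s^8≡355
13 = 8 + 4 + 1, so s^13 ≡ 355·545·703 ≡ 518 (mod 899)
s^13 mod 899 = 518 matches h.

valid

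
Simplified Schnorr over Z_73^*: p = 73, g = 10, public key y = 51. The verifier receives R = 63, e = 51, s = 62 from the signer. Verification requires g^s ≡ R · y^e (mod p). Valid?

g^s mod p:
10^2 = 100 ≡ 27
10^4 ≡ 27^2 = 729 ≡ 72
10^8 ≡ 72^2 = 5184 ≡ 1
10^16 ≡ 1^2 = 1
10^32 ≡ 1^2 = 1
62 = 32 + 16 + 8 + 4 + 2, so 10^62 ≡ 1·1·1·72·27 ≡ 46 (mod 73)
R · y^e mod p:
51^2 = 2601 ≡ 46
51^4 ≡ 46^2 = 2116 ≡ 72
51^8 ≡ 72^2 = 5184 ≡ 1
51^16 ≡ 1^2 = 1
51^32 ≡ 1^2 = 1
51 = 32 + 16 + 2 + 1, so 51^51 ≡ 1·1·46·51 ≡ 10 (mod 73)
63·10 = 630 ≡ 46 (mod 73)
46 ≡ 46 (mod 73); signature holds.

yes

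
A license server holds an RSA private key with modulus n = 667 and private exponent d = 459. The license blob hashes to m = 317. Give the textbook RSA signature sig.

Squares mod 667: m^1≡317, m^2≡439, m^4≡625, m^8≡430, m^16≡141, m^32≡538, m^64≡633, m^128≡489, m^256≡335
459 = 256 + 128 + 64 + 8 + 2 + 1, so m^459 ≡ 335·489·633·430·439·317 ≡ 591 (mod 667)

591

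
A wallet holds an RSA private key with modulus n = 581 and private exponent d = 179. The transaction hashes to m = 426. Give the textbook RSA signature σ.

160

m^2 ≡ 426^2 = 181476 ≡ 204
m^4 ≡ 204^2 = 41616 ≡ 365
m^8 ≡ 365^2 = 133225 ≡ 176
m^16 ≡ 176^2 = 30976 ≡ 183
m^32 ≡ 183^2 = 33489 ≡ 372
m^64 ≡ 372^2 = 138384 ≡ 106
m^128 ≡ 106^2 = 11236 ≡ 197
179 = 128 + 32 + 16 + 2 + 1, so m^179 ≡ 197·372·183·204·426 ≡ 160 (mod 581)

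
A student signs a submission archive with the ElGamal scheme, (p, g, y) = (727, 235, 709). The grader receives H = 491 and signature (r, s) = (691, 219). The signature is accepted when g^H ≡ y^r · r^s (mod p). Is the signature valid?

Left side g^H mod p:
235^2 = 55225 ≡ 700
235^4 ≡ 700^2 = 490000 ≡ 2
235^8 ≡ 2^2 = 4
235^16 ≡ 4^2 = 16
235^32 ≡ 16^2 = 256
235^64 ≡ 256^2 = 65536 ≡ 106
235^128 ≡ 106^2 = 11236 ≡ 331
235^256 ≡ 331^2 = 109561 ≡ 511
491 = 256 + 128 + 64 + 32 + 8 + 2 + 1, so 235^491 ≡ 511·331·106·256·4·700·235 ≡ 396 (mod 727)
Right side y^r · r^s mod p:
709^2 = 502681 ≡ 324
709^4 ≡ 324^2 = 104976 ≡ 288
709^8 ≡ 288^2 = 82944 ≡ 66
709^16 ≡ 66^2 = 4356 ≡ 721
709^32 ≡ 721^2 = 519841 ≡ 36
709^64 ≡ 36^2 = 1296 ≡ 569
709^128 ≡ 569^2 = 323761 ≡ 246
709^256 ≡ 246^2 = 60516 ≡ 175
709^512 ≡ 175^2 = 30625 ≡ 91
691 = 512 + 128 + 32 + 16 + 2 + 1, so 709^691 ≡ 91·246·36·721·324·709 ≡ 130 (mod 727)
691^2 = 477481 ≡ 569
691^4 ≡ 569^2 = 323761 ≡ 246
691^8 ≡ 246^2 = 60516 ≡ 175
691^16 ≡ 175^2 = 30625 ≡ 91
691^32 ≡ 91^2 = 8281 ≡ 284
691^64 ≡ 284^2 = 80656 ≡ 686
691^128 ≡ 686^2 = 470596 ≡ 227
219 = 128 + 64 + 16 + 8 + 2 + 1, so 691^219 ≡ 227·686·91·175·569·691 ≡ 285 (mod 727)
130·285 = 37050 ≡ 700 (mod 727)
396 ≠ 700, so verification fails.

invalid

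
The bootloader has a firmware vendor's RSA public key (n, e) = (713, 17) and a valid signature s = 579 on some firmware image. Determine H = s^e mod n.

117

Squares mod 713: s^1≡579, s^2≡131, s^4≡49, s^8≡262, s^16≡196
17 = 16 + 1, so s^17 ≡ 196·579 ≡ 117 (mod 713)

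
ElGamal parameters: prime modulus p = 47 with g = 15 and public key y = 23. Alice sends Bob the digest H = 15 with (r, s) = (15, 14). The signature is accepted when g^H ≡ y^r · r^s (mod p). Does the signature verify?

does not verify

Left side g^H mod p:
15^2 = 225 ≡ 37
15^4 ≡ 37^2 = 1369 ≡ 6
15^8 ≡ 6^2 = 36
15 = 8 + 4 + 2 + 1, so 15^15 ≡ 36·6·37·15 ≡ 30 (mod 47)
Right side y^r · r^s mod p:
23^2 = 529 ≡ 12
23^4 ≡ 12^2 = 144 ≡ 3
23^8 ≡ 3^2 = 9
15 = 8 + 4 + 2 + 1, so 23^15 ≡ 9·3·12·23 ≡ 26 (mod 47)
15^2 = 225 ≡ 37
15^4 ≡ 37^2 = 1369 ≡ 6
15^8 ≡ 6^2 = 36
14 = 8 + 4 + 2, so 15^14 ≡ 36·6·37 ≡ 2 (mod 47)
26·2 = 52 ≡ 5 (mod 47)
30 ≠ 5, so verification fails.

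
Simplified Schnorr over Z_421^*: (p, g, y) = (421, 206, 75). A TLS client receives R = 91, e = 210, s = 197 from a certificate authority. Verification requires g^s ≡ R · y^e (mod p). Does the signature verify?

verifies

g^s mod p:
206^2 = 42436 ≡ 336
206^4 ≡ 336^2 = 112896 ≡ 68
206^8 ≡ 68^2 = 4624 ≡ 414
206^16 ≡ 414^2 = 171396 ≡ 49
206^32 ≡ 49^2 = 2401 ≡ 296
206^64 ≡ 296^2 = 87616 ≡ 48
206^128 ≡ 48^2 = 2304 ≡ 199
197 = 128 + 64 + 4 + 1, so 206^197 ≡ 199·48·68·206 ≡ 91 (mod 421)
R · y^e mod p:
75^2 = 5625 ≡ 152
75^4 ≡ 152^2 = 23104 ≡ 370
75^8 ≡ 370^2 = 136900 ≡ 75
75^16 ≡ 75^2 = 5625 ≡ 152
75^32 ≡ 152^2 = 23104 ≡ 370
75^64 ≡ 370^2 = 136900 ≡ 75
75^128 ≡ 75^2 = 5625 ≡ 152
210 = 128 + 64 + 16 + 2, so 75^210 ≡ 152·75·152·152 ≡ 1 (mod 421)
91·1 = 91 ≡ 91 (mod 421)
91 ≡ 91 (mod 421); signature holds.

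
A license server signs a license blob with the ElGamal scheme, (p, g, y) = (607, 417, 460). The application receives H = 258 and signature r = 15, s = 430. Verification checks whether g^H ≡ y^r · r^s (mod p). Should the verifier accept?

Left side g^H mod p:
Squares mod 607: 417^1≡417, 417^2≡287, 417^4≡424, 417^8≡104, 417^16≡497, 417^32≡567, 417^64≡386, 417^128≡281, 417^256≡51
258 = 256 + 2, so 417^258 ≡ 51·287 ≡ 69 (mod 607)
Right side y^r · r^s mod p:
Squares mod 607: 460^1≡460, 460^2≡364, 460^4≡170, 460^8≡371
15 = 8 + 4 + 2 + 1, so 460^15 ≡ 371·170·364·460 ≡ 480 (mod 607)
Squares mod 607: 15^1≡15, 15^2≡225, 15^4≡244, 15^8≡50, 15^16≡72, 15^32≡328, 15^64≡145, 15^128≡387, 15^256≡447
430 = 256 + 128 + 32 + 8 + 4 + 2, so 15^430 ≡ 447·387·328·50·244·225 ≡ 390 (mod 607)
480·390 = 187200 ≡ 244 (mod 607)
69 ≠ 244, so verification fails.

reject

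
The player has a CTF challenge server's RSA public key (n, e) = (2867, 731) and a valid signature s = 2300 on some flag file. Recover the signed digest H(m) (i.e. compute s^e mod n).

417

s^2 ≡ 2300^2 = 5290000 ≡ 385
s^4 ≡ 385^2 = 148225 ≡ 2008
s^8 ≡ 2008^2 = 4032064 ≡ 1062
s^16 ≡ 1062^2 = 1127844 ≡ 1113
s^32 ≡ 1113^2 = 1238769 ≡ 225
s^64 ≡ 225^2 = 50625 ≡ 1886
s^128 ≡ 1886^2 = 3556996 ≡ 1916
s^256 ≡ 1916^2 = 3671056 ≡ 1296
s^512 ≡ 1296^2 = 1679616 ≡ 2421
731 = 512 + 128 + 64 + 16 + 8 + 2 + 1, so s^731 ≡ 2421·1916·1886·1113·1062·385·2300 ≡ 417 (mod 2867)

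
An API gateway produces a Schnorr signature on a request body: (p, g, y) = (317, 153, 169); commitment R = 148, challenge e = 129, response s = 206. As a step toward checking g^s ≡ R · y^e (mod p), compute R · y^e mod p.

58

Squares mod 317: 169^1≡169, 169^2≡31, 169^4≡10, 169^8≡100, 169^16≡173, 169^32≡131, 169^64≡43, 169^128≡264
129 = 128 + 1, so 169^129 ≡ 264·169 ≡ 236 (mod 317)
R · y^e ≡ 148·236 = 34928 ≡ 58 (mod 317)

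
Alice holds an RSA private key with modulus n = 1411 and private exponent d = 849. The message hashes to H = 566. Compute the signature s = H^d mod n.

413

H^2 ≡ 566^2 = 320356 ≡ 59
H^4 ≡ 59^2 = 3481 ≡ 659
H^8 ≡ 659^2 = 434281 ≡ 1104
H^16 ≡ 1104^2 = 1218816 ≡ 1123
H^32 ≡ 1123^2 = 1261129 ≡ 1106
H^64 ≡ 1106^2 = 1223236 ≡ 1310
H^128 ≡ 1310^2 = 1716100 ≡ 324
H^256 ≡ 324^2 = 104976 ≡ 562
H^512 ≡ 562^2 = 315844 ≡ 1191
849 = 512 + 256 + 64 + 16 + 1, so H^849 ≡ 1191·562·1310·1123·566 ≡ 413 (mod 1411)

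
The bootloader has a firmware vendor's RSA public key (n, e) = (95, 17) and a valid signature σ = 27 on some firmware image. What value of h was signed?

12

Squares mod 95: σ^1≡27, σ^2≡64, σ^4≡11, σ^8≡26, σ^16≡11
17 = 16 + 1, so σ^17 ≡ 11·27 ≡ 12 (mod 95)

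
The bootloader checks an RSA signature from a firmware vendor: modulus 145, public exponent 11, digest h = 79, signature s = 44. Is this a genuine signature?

genuine

Squares mod 145: s^1≡44, s^2≡51, s^4≡136, s^8≡81
11 = 8 + 2 + 1, so s^11 ≡ 81·51·44 ≡ 79 (mod 145)
79 = h, so the signature checks out.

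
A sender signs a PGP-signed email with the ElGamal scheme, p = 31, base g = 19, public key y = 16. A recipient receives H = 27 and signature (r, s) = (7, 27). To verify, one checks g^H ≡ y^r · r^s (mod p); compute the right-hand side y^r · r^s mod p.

16^2 = 256 ≡ 8
16^4 ≡ 8^2 = 64 ≡ 2
7 = 4 + 2 + 1, so 16^7 ≡ 2·8·16 ≡ 8 (mod 31)
7^2 = 49 ≡ 18
7^4 ≡ 18^2 = 324 ≡ 14
7^8 ≡ 14^2 = 196 ≡ 10
7^16 ≡ 10^2 = 100 ≡ 7
27 = 16 + 8 + 2 + 1, so 7^27 ≡ 7·10·18·7 ≡ 16 (mod 31)
y^r · r^s ≡ 8·16 = 128 ≡ 4 (mod 31)

4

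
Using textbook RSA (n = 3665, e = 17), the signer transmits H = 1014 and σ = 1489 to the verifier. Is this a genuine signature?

genuine

σ^2 ≡ 1489^2 = 2217121 ≡ 3461
σ^4 ≡ 3461^2 = 11978521 ≡ 1301
σ^8 ≡ 1301^2 = 1692601 ≡ 3036
σ^16 ≡ 3036^2 = 9217296 ≡ 3486
17 = 16 + 1, so σ^17 ≡ 3486·1489 ≡ 1014 (mod 3665)
1014 = H, so the signature checks out.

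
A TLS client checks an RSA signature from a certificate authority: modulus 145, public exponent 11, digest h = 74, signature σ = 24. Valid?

yes

σ^2 ≡ 24^2 = 576 ≡ 141
σ^4 ≡ 141^2 = 19881 ≡ 16
σ^8 ≡ 16^2 = 256 ≡ 111
11 = 8 + 2 + 1, so σ^11 ≡ 111·141·24 ≡ 74 (mod 145)
74 = h, so the signature checks out.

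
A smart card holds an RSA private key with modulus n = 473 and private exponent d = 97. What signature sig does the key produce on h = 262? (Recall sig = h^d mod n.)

312

h^2 ≡ 262^2 = 68644 ≡ 59
h^4 ≡ 59^2 = 3481 ≡ 170
h^8 ≡ 170^2 = 28900 ≡ 47
h^16 ≡ 47^2 = 2209 ≡ 317
h^32 ≡ 317^2 = 100489 ≡ 213
h^64 ≡ 213^2 = 45369 ≡ 434
97 = 64 + 32 + 1, so h^97 ≡ 434·213·262 ≡ 312 (mod 473)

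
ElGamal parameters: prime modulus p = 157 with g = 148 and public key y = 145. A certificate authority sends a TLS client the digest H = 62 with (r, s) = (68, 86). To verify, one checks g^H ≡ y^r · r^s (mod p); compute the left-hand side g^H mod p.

11

Squares mod 157: 148^1≡148, 148^2≡81, 148^4≡124, 148^8≡147, 148^16≡100, 148^32≡109
62 = 32 + 16 + 8 + 4 + 2, so 148^62 ≡ 109·100·147·124·81 ≡ 11 (mod 157)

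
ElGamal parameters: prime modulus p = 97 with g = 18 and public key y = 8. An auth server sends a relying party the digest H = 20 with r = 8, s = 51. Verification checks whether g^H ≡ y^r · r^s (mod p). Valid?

Left side g^H mod p:
18^2 = 324 ≡ 33
18^4 ≡ 33^2 = 1089 ≡ 22
18^8 ≡ 22^2 = 484 ≡ 96
18^16 ≡ 96^2 = 9216 ≡ 1
20 = 16 + 4, so 18^20 ≡ 1·22 ≡ 22 (mod 97)
Right side y^r · r^s mod p:
8^2 = 64
8^4 ≡ 64^2 = 4096 ≡ 22
8^8 ≡ 22^2 = 484 ≡ 96
8^2 = 64
8^4 ≡ 64^2 = 4096 ≡ 22
8^8 ≡ 22^2 = 484 ≡ 96
8^16 ≡ 96^2 = 9216 ≡ 1
8^32 ≡ 1^2 = 1
51 = 32 + 16 + 2 + 1, so 8^51 ≡ 1·1·64·8 ≡ 27 (mod 97)
96·27 = 2592 ≡ 70 (mod 97)
22 ≠ 70, so verification fails.

no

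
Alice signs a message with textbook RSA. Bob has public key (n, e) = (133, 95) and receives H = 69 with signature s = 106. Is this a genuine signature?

Squares mod 133: s^1≡106, s^2≡64, s^4≡106, s^8≡64, s^16≡106, s^32≡64, s^64≡106
95 = 64 + 16 + 8 + 4 + 2 + 1, so s^95 ≡ 106·106·64·106·64·106 ≡ 64 (mod 133)
s^95 mod 133 = 64, but H = 69.

forged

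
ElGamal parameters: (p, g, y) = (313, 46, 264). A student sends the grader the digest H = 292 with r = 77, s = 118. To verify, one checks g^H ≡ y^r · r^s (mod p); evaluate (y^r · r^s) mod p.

171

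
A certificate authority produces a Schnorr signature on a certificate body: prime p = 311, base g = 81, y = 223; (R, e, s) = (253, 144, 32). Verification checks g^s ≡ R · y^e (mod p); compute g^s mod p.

81^2 = 6561 ≡ 30
81^4 ≡ 30^2 = 900 ≡ 278
81^8 ≡ 278^2 = 77284 ≡ 156
81^16 ≡ 156^2 = 24336 ≡ 78
81^32 ≡ 78^2 = 6084 ≡ 175

175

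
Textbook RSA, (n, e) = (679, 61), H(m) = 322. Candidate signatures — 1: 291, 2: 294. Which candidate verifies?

Candidate 1: 291^2 = 84681 ≡ 485; 291^4 ≡ 485^2 = 235225 ≡ 291; 291^8 ≡ 291^2 = 84681 ≡ 485; 291^16 ≡ 485^2 = 235225 ≡ 291; 291^32 ≡ 291^2 = 84681 ≡ 485; 61 = 32 + 16 + 8 + 4 + 1, so 291^61 ≡ 485·291·485·291·291 ≡ 291 (mod 679)
Candidate 2: 294^2 = 86436 ≡ 203; 294^4 ≡ 203^2 = 41209 ≡ 469; 294^8 ≡ 469^2 = 219961 ≡ 644; 294^16 ≡ 644^2 = 414736 ≡ 546; 294^32 ≡ 546^2 = 298116 ≡ 35; 61 = 32 + 16 + 8 + 4 + 1, so 294^61 ≡ 35·546·644·469·294 ≡ 322 (mod 679)
  → matches H(m) = 322

2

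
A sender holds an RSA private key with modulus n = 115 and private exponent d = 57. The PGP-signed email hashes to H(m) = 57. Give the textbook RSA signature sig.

(H(m))^57 mod 115 = 17

17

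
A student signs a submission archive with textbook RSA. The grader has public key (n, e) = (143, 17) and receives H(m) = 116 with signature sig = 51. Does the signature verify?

verifies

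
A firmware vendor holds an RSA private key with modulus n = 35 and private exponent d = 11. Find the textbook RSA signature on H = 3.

12

H^2 ≡ 3^2 = 9
H^4 ≡ 9^2 = 81 ≡ 11
H^8 ≡ 11^2 = 121 ≡ 16
11 = 8 + 2 + 1, so H^11 ≡ 16·9·3 ≡ 12 (mod 35)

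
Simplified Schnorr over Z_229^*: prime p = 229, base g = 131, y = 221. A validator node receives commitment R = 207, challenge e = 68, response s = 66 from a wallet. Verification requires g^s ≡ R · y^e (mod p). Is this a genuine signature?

forged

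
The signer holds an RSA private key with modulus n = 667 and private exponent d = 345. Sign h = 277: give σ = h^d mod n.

24

h^2 ≡ 277^2 = 76729 ≡ 24
h^4 ≡ 24^2 = 576
h^8 ≡ 576^2 = 331776 ≡ 277
h^16 ≡ 277^2 = 76729 ≡ 24
h^32 ≡ 24^2 = 576
h^64 ≡ 576^2 = 331776 ≡ 277
h^128 ≡ 277^2 = 76729 ≡ 24
h^256 ≡ 24^2 = 576
345 = 256 + 64 + 16 + 8 + 1, so h^345 ≡ 576·277·24·277·277 ≡ 24 (mod 667)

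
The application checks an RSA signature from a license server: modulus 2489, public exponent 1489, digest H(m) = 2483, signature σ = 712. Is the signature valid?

σ^2 ≡ 712^2 = 506944 ≡ 1677
σ^4 ≡ 1677^2 = 2812329 ≡ 2248
σ^8 ≡ 2248^2 = 5053504 ≡ 834
σ^16 ≡ 834^2 = 695556 ≡ 1125
σ^32 ≡ 1125^2 = 1265625 ≡ 1213
σ^64 ≡ 1213^2 = 1471369 ≡ 370
σ^128 ≡ 370^2 = 136900 ≡ 5
σ^256 ≡ 5^2 = 25
σ^512 ≡ 25^2 = 625
σ^1024 ≡ 625^2 = 390625 ≡ 2341
1489 = 1024 + 256 + 128 + 64 + 16 + 1, so σ^1489 ≡ 2341·25·5·370·1125·712 ≡ 6 (mod 2489)
6 ≠ 2483, so verification fails.

invalid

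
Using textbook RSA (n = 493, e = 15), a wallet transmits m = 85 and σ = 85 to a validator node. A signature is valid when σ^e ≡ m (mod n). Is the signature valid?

invalid

σ^2 ≡ 85^2 = 7225 ≡ 323
σ^4 ≡ 323^2 = 104329 ≡ 306
σ^8 ≡ 306^2 = 93636 ≡ 459
15 = 8 + 4 + 2 + 1, so σ^15 ≡ 459·306·323·85 ≡ 408 (mod 493)
408 ≠ 85, so verification fails.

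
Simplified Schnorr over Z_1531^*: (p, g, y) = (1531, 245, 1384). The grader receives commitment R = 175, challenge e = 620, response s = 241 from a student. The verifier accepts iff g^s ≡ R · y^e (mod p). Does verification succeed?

passes

g^s mod p:
Squares mod 1531: 245^1≡245, 245^2≡316, 245^4≡341, 245^8≡1456, 245^16≡1032, 245^32≡979, 245^64≡35, 245^128≡1225
241 = 128 + 64 + 32 + 16 + 1, so 245^241 ≡ 1225·35·979·1032·245 ≡ 208 (mod 1531)
R · y^e mod p:
Squares mod 1531: 1384^1≡1384, 1384^2≡175, 1384^4≡5, 1384^8≡25, 1384^16≡625, 1384^32≡220, 1384^64≡939, 1384^128≡1396, 1384^256≡1384, 1384^512≡175
620 = 512 + 64 + 32 + 8 + 4, so 1384^620 ≡ 175·939·220·25·5 ≡ 1156 (mod 1531)
175·1156 = 202300 ≡ 208 (mod 1531)
208 ≡ 208 (mod 1531); signature holds.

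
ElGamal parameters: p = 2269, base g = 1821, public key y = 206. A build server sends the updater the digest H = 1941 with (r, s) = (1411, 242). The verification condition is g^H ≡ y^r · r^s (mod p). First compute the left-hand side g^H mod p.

1811

1821^2 = 3316041 ≡ 1032
1821^4 ≡ 1032^2 = 1065024 ≡ 863
1821^8 ≡ 863^2 = 744769 ≡ 537
1821^16 ≡ 537^2 = 288369 ≡ 206
1821^32 ≡ 206^2 = 42436 ≡ 1594
1821^64 ≡ 1594^2 = 2540836 ≡ 1825
1821^128 ≡ 1825^2 = 3330625 ≡ 2002
1821^256 ≡ 2002^2 = 4008004 ≡ 950
1821^512 ≡ 950^2 = 902500 ≡ 1707
1821^1024 ≡ 1707^2 = 2913849 ≡ 453
1941 = 1024 + 512 + 256 + 128 + 16 + 4 + 1, so 1821^1941 ≡ 453·1707·950·2002·206·863·1821 ≡ 1811 (mod 2269)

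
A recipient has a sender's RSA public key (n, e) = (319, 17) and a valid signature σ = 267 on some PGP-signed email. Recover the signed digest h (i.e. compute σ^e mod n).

σ^2 ≡ 267^2 = 71289 ≡ 152
σ^4 ≡ 152^2 = 23104 ≡ 136
σ^8 ≡ 136^2 = 18496 ≡ 313
σ^16 ≡ 313^2 = 97969 ≡ 36
17 = 16 + 1, so σ^17 ≡ 36·267 ≡ 42 (mod 319)

42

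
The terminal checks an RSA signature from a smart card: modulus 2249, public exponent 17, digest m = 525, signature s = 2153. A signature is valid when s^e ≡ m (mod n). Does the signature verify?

does not verify

s^17 mod 2249 = 1724
1724 ≠ 525, so verification fails.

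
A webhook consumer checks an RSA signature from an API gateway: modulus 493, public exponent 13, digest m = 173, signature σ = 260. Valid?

Squares mod 493: σ^1≡260, σ^2≡59, σ^4≡30, σ^8≡407
13 = 8 + 4 + 1, so σ^13 ≡ 407·30·260 ≡ 173 (mod 493)
Since 173 equals the digest 173, verification succeeds.

yes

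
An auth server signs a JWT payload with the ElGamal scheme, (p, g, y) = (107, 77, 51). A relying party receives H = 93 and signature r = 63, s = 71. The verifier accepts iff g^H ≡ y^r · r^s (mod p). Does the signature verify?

Left side g^H mod p:
Squares mod 107: 77^1≡77, 77^2≡44, 77^4≡10, 77^8≡100, 77^16≡49, 77^32≡47, 77^64≡69
93 = 64 + 16 + 8 + 4 + 1, so 77^93 ≡ 69·49·100·10·77 ≡ 8 (mod 107)
Right side y^r · r^s mod p:
Squares mod 107: 51^1≡51, 51^2≡33, 51^4≡19, 51^8≡40, 51^16≡102, 51^32≡25
63 = 32 + 16 + 8 + 4 + 2 + 1, so 51^63 ≡ 25·102·40·19·33·51 ≡ 71 (mod 107)
Squares mod 107: 63^1≡63, 63^2≡10, 63^4≡100, 63^8≡49, 63^16≡47, 63^32≡69, 63^64≡53
71 = 64 + 4 + 2 + 1, so 63^71 ≡ 53·100·10·63 ≡ 65 (mod 107)
71·65 = 4615 ≡ 14 (mod 107)
8 ≠ 14, so verification fails.

does not verify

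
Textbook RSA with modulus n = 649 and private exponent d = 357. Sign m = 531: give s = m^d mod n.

m^357 mod 649 = 295

295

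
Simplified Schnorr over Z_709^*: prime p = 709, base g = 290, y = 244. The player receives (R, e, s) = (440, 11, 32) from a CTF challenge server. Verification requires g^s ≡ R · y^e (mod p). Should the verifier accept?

g^s mod p:
290^2 = 84100 ≡ 438
290^4 ≡ 438^2 = 191844 ≡ 414
290^8 ≡ 414^2 = 171396 ≡ 527
290^16 ≡ 527^2 = 277729 ≡ 510
290^32 ≡ 510^2 = 260100 ≡ 606
R · y^e mod p:
244^2 = 59536 ≡ 689
244^4 ≡ 689^2 = 474721 ≡ 400
244^8 ≡ 400^2 = 160000 ≡ 475
11 = 8 + 2 + 1, so 244^11 ≡ 475·689·244 ≡ 430 (mod 709)
440·430 = 189200 ≡ 606 (mod 709)
606 ≡ 606 (mod 709); signature holds.

accept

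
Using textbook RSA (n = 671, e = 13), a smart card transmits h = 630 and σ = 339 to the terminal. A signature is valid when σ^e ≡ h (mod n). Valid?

σ^2 ≡ 339^2 = 114921 ≡ 180
σ^4 ≡ 180^2 = 32400 ≡ 192
σ^8 ≡ 192^2 = 36864 ≡ 630
13 = 8 + 4 + 1, so σ^13 ≡ 630·192·339 ≡ 630 (mod 671)
630 = h, so the signature checks out.

yes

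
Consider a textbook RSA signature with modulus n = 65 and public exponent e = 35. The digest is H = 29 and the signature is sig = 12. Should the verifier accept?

reject

sig^2 ≡ 12^2 = 144 ≡ 14
sig^4 ≡ 14^2 = 196 ≡ 1
sig^8 ≡ 1^2 = 1
sig^16 ≡ 1^2 = 1
sig^32 ≡ 1^2 = 1
35 = 32 + 2 + 1, so sig^35 ≡ 1·14·12 ≡ 38 (mod 65)
38 ≠ 29, so verification fails.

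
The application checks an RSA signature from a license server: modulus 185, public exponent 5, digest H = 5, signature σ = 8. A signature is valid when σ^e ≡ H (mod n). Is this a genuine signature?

forged

Squares mod 185: σ^1≡8, σ^2≡64, σ^4≡26
5 = 4 + 1, so σ^5 ≡ 26·8 ≡ 23 (mod 185)
The recovered value 23 does not match the digest 5.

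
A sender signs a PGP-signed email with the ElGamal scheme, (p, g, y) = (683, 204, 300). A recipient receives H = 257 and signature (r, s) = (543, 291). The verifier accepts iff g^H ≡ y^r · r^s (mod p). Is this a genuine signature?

Left side g^H mod p:
Squares mod 683: 204^1≡204, 204^2≡636, 204^4≡160, 204^8≡329, 204^16≡327, 204^32≡381, 204^64≡365, 204^128≡40, 204^256≡234
257 = 256 + 1, so 204^257 ≡ 234·204 ≡ 609 (mod 683)
Right side y^r · r^s mod p:
Squares mod 683: 300^1≡300, 300^2≡527, 300^4≡431, 300^8≡668, 300^16≡225, 300^32≡83, 300^64≡59, 300^128≡66, 300^256≡258, 300^512≡313
543 = 512 + 16 + 8 + 4 + 2 + 1, so 300^543 ≡ 313·225·668·431·527·300 ≡ 57 (mod 683)
Squares mod 683: 543^1≡543, 543^2≡476, 543^4≡503, 543^8≡299, 543^16≡611, 543^32≡403, 543^64≡538, 543^128≡535, 543^256≡48
291 = 256 + 32 + 2 + 1, so 543^291 ≡ 48·403·476·543 ≡ 478 (mod 683)
57·478 = 27246 ≡ 609 (mod 683)
609 ≡ 609 (mod 683), so the signature is genuine.

genuine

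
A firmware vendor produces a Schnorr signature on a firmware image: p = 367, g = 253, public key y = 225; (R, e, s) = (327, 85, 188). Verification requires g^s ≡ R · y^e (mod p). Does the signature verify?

does not verify

g^s mod p:
253^2 = 64009 ≡ 151
253^4 ≡ 151^2 = 22801 ≡ 47
253^8 ≡ 47^2 = 2209 ≡ 7
253^16 ≡ 7^2 = 49
253^32 ≡ 49^2 = 2401 ≡ 199
253^64 ≡ 199^2 = 39601 ≡ 332
253^128 ≡ 332^2 = 110224 ≡ 124
188 = 128 + 32 + 16 + 8 + 4, so 253^188 ≡ 124·199·49·7·47 ≡ 220 (mod 367)
R · y^e mod p:
225^2 = 50625 ≡ 346
225^4 ≡ 346^2 = 119716 ≡ 74
225^8 ≡ 74^2 = 5476 ≡ 338
225^16 ≡ 338^2 = 114244 ≡ 107
225^32 ≡ 107^2 = 11449 ≡ 72
225^64 ≡ 72^2 = 5184 ≡ 46
85 = 64 + 16 + 4 + 1, so 225^85 ≡ 46·107·74·225 ≡ 200 (mod 367)
327·200 = 65400 ≡ 74 (mod 367)
220 ≠ 74; the check fails.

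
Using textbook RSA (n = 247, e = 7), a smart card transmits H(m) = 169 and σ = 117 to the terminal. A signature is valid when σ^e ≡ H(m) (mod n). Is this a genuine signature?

σ^7 mod 247 = 78
78 ≠ 169, so verification fails.

forged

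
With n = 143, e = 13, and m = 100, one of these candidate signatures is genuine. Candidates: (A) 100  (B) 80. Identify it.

Candidate A: 100^2 = 10000 ≡ 133; 100^4 ≡ 133^2 = 17689 ≡ 100; 100^8 ≡ 100^2 = 10000 ≡ 133; 13 = 8 + 4 + 1, so 100^13 ≡ 133·100·100 ≡ 100 (mod 143)
  → matches m = 100
Candidate B: 80^2 = 6400 ≡ 108; 80^4 ≡ 108^2 = 11664 ≡ 81; 80^8 ≡ 81^2 = 6561 ≡ 126; 13 = 8 + 4 + 1, so 80^13 ≡ 126·81·80 ≡ 93 (mod 143)

A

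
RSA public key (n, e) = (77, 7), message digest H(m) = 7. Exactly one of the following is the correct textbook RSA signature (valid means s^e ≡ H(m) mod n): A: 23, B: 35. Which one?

Candidate A: 23^7 mod 77 = 23
Candidate B: 35^7 mod 77 = 7
  → matches H(m) = 7

B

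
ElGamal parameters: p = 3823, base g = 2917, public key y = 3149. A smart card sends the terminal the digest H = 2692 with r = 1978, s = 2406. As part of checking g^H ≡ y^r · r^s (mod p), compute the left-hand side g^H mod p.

Squares mod 3823: 2917^1≡2917, 2917^2≡2714, 2917^4≡2698, 2917^8≡212, 2917^16≡2891, 2917^32≡803, 2917^64≡2545, 2917^128≡863, 2917^256≡3107, 2917^512≡374, 2917^1024≡2248, 2917^2048≡3321
2692 = 2048 + 512 + 128 + 4, so 2917^2692 ≡ 3321·374·863·2698 ≡ 2330 (mod 3823)

2330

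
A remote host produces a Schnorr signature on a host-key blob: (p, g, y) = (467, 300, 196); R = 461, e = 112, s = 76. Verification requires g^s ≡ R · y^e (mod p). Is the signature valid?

valid

g^s mod p:
Squares mod 467: 300^1≡300, 300^2≡336, 300^4≡349, 300^8≡381, 300^16≡391, 300^32≡172, 300^64≡163
76 = 64 + 8 + 4, so 300^76 ≡ 163·381·349 ≡ 10 (mod 467)
R · y^e mod p:
Squares mod 467: 196^1≡196, 196^2≡122, 196^4≡407, 196^8≡331, 196^16≡283, 196^32≡232, 196^64≡119
112 = 64 + 32 + 16, so 196^112 ≡ 119·232·283 ≡ 154 (mod 467)
461·154 = 70994 ≡ 10 (mod 467)
10 ≡ 10 (mod 467); signature holds.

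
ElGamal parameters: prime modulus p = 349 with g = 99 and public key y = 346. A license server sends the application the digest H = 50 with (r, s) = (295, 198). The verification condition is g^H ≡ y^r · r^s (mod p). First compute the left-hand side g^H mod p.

Squares mod 349: 99^1≡99, 99^2≡29, 99^4≡143, 99^8≡207, 99^16≡271, 99^32≡151
50 = 32 + 16 + 2, so 99^50 ≡ 151·271·29 ≡ 109 (mod 349)

109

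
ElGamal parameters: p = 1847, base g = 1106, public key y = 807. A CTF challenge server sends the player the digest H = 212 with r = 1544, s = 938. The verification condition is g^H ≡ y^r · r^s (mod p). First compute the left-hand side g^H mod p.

772

1106^2 = 1223236 ≡ 522
1106^4 ≡ 522^2 = 272484 ≡ 975
1106^8 ≡ 975^2 = 950625 ≡ 1267
1106^16 ≡ 1267^2 = 1605289 ≡ 246
1106^32 ≡ 246^2 = 60516 ≡ 1412
1106^64 ≡ 1412^2 = 1993744 ≡ 831
1106^128 ≡ 831^2 = 690561 ≡ 1630
212 = 128 + 64 + 16 + 4, so 1106^212 ≡ 1630·831·246·975 ≡ 772 (mod 1847)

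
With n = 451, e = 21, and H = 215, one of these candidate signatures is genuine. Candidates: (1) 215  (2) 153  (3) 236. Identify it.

Candidate 1: Squares mod 451: 215^1≡215, 215^2≡223, 215^4≡119, 215^8≡180, 215^16≡379; 21 = 16 + 4 + 1, so 215^21 ≡ 379·119·215 ≡ 215 (mod 451)
  → matches H = 215
Candidate 2: Squares mod 451: 153^1≡153, 153^2≡408, 153^4≡45, 153^8≡221, 153^16≡133; 21 = 16 + 4 + 1, so 153^21 ≡ 133·45·153 ≡ 175 (mod 451)
Candidate 3: Squares mod 451: 236^1≡236, 236^2≡223, 236^4≡119, 236^8≡180, 236^16≡379; 21 = 16 + 4 + 1, so 236^21 ≡ 379·119·236 ≡ 236 (mod 451)

1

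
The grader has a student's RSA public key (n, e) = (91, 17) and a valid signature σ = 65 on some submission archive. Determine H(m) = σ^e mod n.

39

σ^17 mod 91 = 39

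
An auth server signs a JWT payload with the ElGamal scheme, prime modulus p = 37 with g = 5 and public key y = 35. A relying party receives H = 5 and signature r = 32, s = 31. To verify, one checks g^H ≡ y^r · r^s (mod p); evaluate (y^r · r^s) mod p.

17

Squares mod 37: 35^1≡35, 35^2≡4, 35^4≡16, 35^8≡34, 35^16≡9, 35^32≡7
35^32 ≡ 7 (mod 37)
Squares mod 37: 32^1≡32, 32^2≡25, 32^4≡33, 32^8≡16, 32^16≡34
31 = 16 + 8 + 4 + 2 + 1, so 32^31 ≡ 34·16·33·25·32 ≡ 13 (mod 37)
y^r · r^s ≡ 7·13 = 91 ≡ 17 (mod 37)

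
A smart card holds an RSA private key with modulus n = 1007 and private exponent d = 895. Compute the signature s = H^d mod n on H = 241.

91

H^2 ≡ 241^2 = 58081 ≡ 682
H^4 ≡ 682^2 = 465124 ≡ 897
H^8 ≡ 897^2 = 804609 ≡ 16
H^16 ≡ 16^2 = 256
H^32 ≡ 256^2 = 65536 ≡ 81
H^64 ≡ 81^2 = 6561 ≡ 519
H^128 ≡ 519^2 = 269361 ≡ 492
H^256 ≡ 492^2 = 242064 ≡ 384
H^512 ≡ 384^2 = 147456 ≡ 434
895 = 512 + 256 + 64 + 32 + 16 + 8 + 4 + 2 + 1, so H^895 ≡ 434·384·519·81·256·16·897·682·241 ≡ 91 (mod 1007)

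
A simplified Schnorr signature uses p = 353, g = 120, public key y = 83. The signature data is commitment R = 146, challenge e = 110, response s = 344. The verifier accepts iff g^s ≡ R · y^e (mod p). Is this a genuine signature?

forged

g^s mod p:
120^2 = 14400 ≡ 280
120^4 ≡ 280^2 = 78400 ≡ 34
120^8 ≡ 34^2 = 1156 ≡ 97
120^16 ≡ 97^2 = 9409 ≡ 231
120^32 ≡ 231^2 = 53361 ≡ 58
120^64 ≡ 58^2 = 3364 ≡ 187
120^128 ≡ 187^2 = 34969 ≡ 22
120^256 ≡ 22^2 = 484 ≡ 131
344 = 256 + 64 + 16 + 8, so 120^344 ≡ 131·187·231·97 ≡ 222 (mod 353)
R · y^e mod p:
83^2 = 6889 ≡ 182
83^4 ≡ 182^2 = 33124 ≡ 295
83^8 ≡ 295^2 = 87025 ≡ 187
83^16 ≡ 187^2 = 34969 ≡ 22
83^32 ≡ 22^2 = 484 ≡ 131
83^64 ≡ 131^2 = 17161 ≡ 217
110 = 64 + 32 + 8 + 4 + 2, so 83^110 ≡ 217·131·187·295·182 ≡ 42 (mod 353)
146·42 = 6132 ≡ 131 (mod 353)
222 ≠ 131; the check fails.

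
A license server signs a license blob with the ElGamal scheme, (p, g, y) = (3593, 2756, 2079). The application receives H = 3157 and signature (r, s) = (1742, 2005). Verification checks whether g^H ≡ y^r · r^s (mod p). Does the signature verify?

Left side g^H mod p:
Squares mod 3593: 2756^1≡2756, 2756^2≡3527, 2756^4≡763, 2756^8≡103, 2756^16≡3423, 2756^32≡156, 2756^64≡2778, 2756^128≡3113, 2756^256≡448, 2756^512≡3089, 2756^1024≡2506, 2756^2048≡3065
3157 = 2048 + 1024 + 64 + 16 + 4 + 1, so 2756^3157 ≡ 3065·2506·2778·3423·763·2756 ≡ 2406 (mod 3593)
Right side y^r · r^s mod p:
Squares mod 3593: 2079^1≡2079, 2079^2≡3455, 2079^4≡1079, 2079^8≡109, 2079^16≡1102, 2079^32≡3563, 2079^64≡900, 2079^128≡1575, 2079^256≡1455, 2079^512≡748, 2079^1024≡2589
1742 = 1024 + 512 + 128 + 64 + 8 + 4 + 2, so 2079^1742 ≡ 2589·748·1575·900·109·1079·3455 ≡ 1157 (mod 3593)
Squares mod 3593: 1742^1≡1742, 1742^2≡2072, 1742^4≡3142, 1742^8≡2193, 1742^16≡1815, 1742^32≡3037, 1742^64≡138, 1742^128≡1079, 1742^256≡109, 1742^512≡1102, 1742^1024≡3563
2005 = 1024 + 512 + 256 + 128 + 64 + 16 + 4 + 1, so 1742^2005 ≡ 3563·1102·109·1079·138·1815·3142·1742 ≡ 1267 (mod 3593)
1157·1267 = 1465919 ≡ 3568 (mod 3593)
2406 ≠ 3568, so verification fails.

does not verify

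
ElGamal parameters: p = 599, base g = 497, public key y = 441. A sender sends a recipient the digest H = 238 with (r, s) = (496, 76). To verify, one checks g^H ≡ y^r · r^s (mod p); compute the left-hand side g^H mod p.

497^238 mod 599 = 57

57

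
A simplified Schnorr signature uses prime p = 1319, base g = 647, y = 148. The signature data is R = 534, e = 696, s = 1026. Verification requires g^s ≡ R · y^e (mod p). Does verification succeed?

g^s mod p:
647^2 = 418609 ≡ 486
647^4 ≡ 486^2 = 236196 ≡ 95
647^8 ≡ 95^2 = 9025 ≡ 1111
647^16 ≡ 1111^2 = 1234321 ≡ 1056
647^32 ≡ 1056^2 = 1115136 ≡ 581
647^64 ≡ 581^2 = 337561 ≡ 1216
647^128 ≡ 1216^2 = 1478656 ≡ 57
647^256 ≡ 57^2 = 3249 ≡ 611
647^512 ≡ 611^2 = 373321 ≡ 44
647^1024 ≡ 44^2 = 1936 ≡ 617
1026 = 1024 + 2, so 647^1026 ≡ 617·486 ≡ 449 (mod 1319)
R · y^e mod p:
148^2 = 21904 ≡ 800
148^4 ≡ 800^2 = 640000 ≡ 285
148^8 ≡ 285^2 = 81225 ≡ 766
148^16 ≡ 766^2 = 586756 ≡ 1120
148^32 ≡ 1120^2 = 1254400 ≡ 31
148^64 ≡ 31^2 = 961
148^128 ≡ 961^2 = 923521 ≡ 221
148^256 ≡ 221^2 = 48841 ≡ 38
148^512 ≡ 38^2 = 1444 ≡ 125
696 = 512 + 128 + 32 + 16 + 8, so 148^696 ≡ 125·221·31·1120·766 ≡ 868 (mod 1319)
534·868 = 463512 ≡ 543 (mod 1319)
449 ≠ 543; the check fails.

fails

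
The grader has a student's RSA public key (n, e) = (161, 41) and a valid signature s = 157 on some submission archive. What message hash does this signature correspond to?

152

s^2 ≡ 157^2 = 24649 ≡ 16
s^4 ≡ 16^2 = 256 ≡ 95
s^8 ≡ 95^2 = 9025 ≡ 9
s^16 ≡ 9^2 = 81
s^32 ≡ 81^2 = 6561 ≡ 121
41 = 32 + 8 + 1, so s^41 ≡ 121·9·157 ≡ 152 (mod 161)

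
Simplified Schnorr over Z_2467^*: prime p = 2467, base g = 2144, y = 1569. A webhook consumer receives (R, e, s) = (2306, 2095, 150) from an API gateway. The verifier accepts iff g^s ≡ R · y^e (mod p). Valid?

g^s mod p:
Squares mod 2467: 2144^1≡2144, 2144^2≡715, 2144^4≡556, 2144^8≡761, 2144^16≡1843, 2144^32≡2057, 2144^64≡344, 2144^128≡2387
150 = 128 + 16 + 4 + 2, so 2144^150 ≡ 2387·1843·556·715 ≡ 2446 (mod 2467)
R · y^e mod p:
Squares mod 2467: 1569^1≡1569, 1569^2≡2162, 1569^4≡1746, 1569^8≡1771, 1569^16≡884, 1569^32≡1884, 1569^64≡1910, 1569^128≡1874, 1569^256≡1335, 1569^512≡1051, 1569^1024≡1852, 1569^2048≡774
2095 = 2048 + 32 + 8 + 4 + 2 + 1, so 1569^2095 ≡ 774·1884·1771·1746·2162·1569 ≡ 1180 (mod 2467)
2306·1180 = 2721080 ≡ 2446 (mod 2467)
2446 ≡ 2446 (mod 2467); signature holds.

yes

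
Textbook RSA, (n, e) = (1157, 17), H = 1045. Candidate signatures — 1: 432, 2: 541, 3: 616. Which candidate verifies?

3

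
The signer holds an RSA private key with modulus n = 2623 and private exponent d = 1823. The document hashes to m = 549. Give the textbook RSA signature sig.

m^2 ≡ 549^2 = 301401 ≡ 2379
m^4 ≡ 2379^2 = 5659641 ≡ 1830
m^8 ≡ 1830^2 = 3348900 ≡ 1952
m^16 ≡ 1952^2 = 3810304 ≡ 1708
m^32 ≡ 1708^2 = 2917264 ≡ 488
m^64 ≡ 488^2 = 238144 ≡ 2074
m^128 ≡ 2074^2 = 4301476 ≡ 2379
m^256 ≡ 2379^2 = 5659641 ≡ 1830
m^512 ≡ 1830^2 = 3348900 ≡ 1952
m^1024 ≡ 1952^2 = 3810304 ≡ 1708
1823 = 1024 + 512 + 256 + 16 + 8 + 4 + 2 + 1, so m^1823 ≡ 1708·1952·1830·1708·1952·1830·2379·549 ≡ 1281 (mod 2623)

1281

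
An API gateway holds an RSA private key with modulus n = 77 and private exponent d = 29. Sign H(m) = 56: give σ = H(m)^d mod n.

(H(m))^29 mod 77 = 56

56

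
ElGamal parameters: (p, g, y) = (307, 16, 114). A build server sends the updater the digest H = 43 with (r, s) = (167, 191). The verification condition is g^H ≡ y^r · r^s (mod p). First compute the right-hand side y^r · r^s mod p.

114^167 mod 307 = 105
167^191 mod 307 = 179
y^r · r^s ≡ 105·179 = 18795 ≡ 68 (mod 307)

68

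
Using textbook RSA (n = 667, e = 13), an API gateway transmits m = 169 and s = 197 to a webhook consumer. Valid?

s^2 ≡ 197^2 = 38809 ≡ 123
s^4 ≡ 123^2 = 15129 ≡ 455
s^8 ≡ 455^2 = 207025 ≡ 255
13 = 8 + 4 + 1, so s^13 ≡ 255·455·197 ≡ 169 (mod 667)
s^13 mod 667 = 169 matches m.

yes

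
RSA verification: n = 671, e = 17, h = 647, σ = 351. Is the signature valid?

Squares mod 671: σ^1≡351, σ^2≡408, σ^4≡56, σ^8≡452, σ^16≡320
17 = 16 + 1, so σ^17 ≡ 320·351 ≡ 263 (mod 671)
The recovered value 263 does not match the digest 647.

invalid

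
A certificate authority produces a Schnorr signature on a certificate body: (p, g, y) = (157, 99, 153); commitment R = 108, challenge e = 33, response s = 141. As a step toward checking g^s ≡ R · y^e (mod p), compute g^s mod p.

75

Squares mod 157: 99^1≡99, 99^2≡67, 99^4≡93, 99^8≡14, 99^16≡39, 99^32≡108, 99^64≡46, 99^128≡75
141 = 128 + 8 + 4 + 1, so 99^141 ≡ 75·14·93·99 ≡ 75 (mod 157)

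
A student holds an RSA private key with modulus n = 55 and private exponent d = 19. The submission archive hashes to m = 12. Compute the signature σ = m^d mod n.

Squares mod 55: m^1≡12, m^2≡34, m^4≡1, m^8≡1, m^16≡1
19 = 16 + 2 + 1, so m^19 ≡ 1·34·12 ≡ 23 (mod 55)

23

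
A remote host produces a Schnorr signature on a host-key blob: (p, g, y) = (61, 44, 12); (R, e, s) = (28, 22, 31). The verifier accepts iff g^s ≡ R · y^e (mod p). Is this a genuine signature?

g^s mod p:
Squares mod 61: 44^1≡44, 44^2≡45, 44^4≡12, 44^8≡22, 44^16≡57
31 = 16 + 8 + 4 + 2 + 1, so 44^31 ≡ 57·22·12·45·44 ≡ 17 (mod 61)
R · y^e mod p:
Squares mod 61: 12^1≡12, 12^2≡22, 12^4≡57, 12^8≡16, 12^16≡12
22 = 16 + 4 + 2, so 12^22 ≡ 12·57·22 ≡ 42 (mod 61)
28·42 = 1176 ≡ 17 (mod 61)
17 ≡ 17 (mod 61); signature holds.

genuine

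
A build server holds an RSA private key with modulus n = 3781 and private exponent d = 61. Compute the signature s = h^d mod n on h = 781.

1648

h^2 ≡ 781^2 = 609961 ≡ 1220
h^4 ≡ 1220^2 = 1488400 ≡ 2467
h^8 ≡ 2467^2 = 6086089 ≡ 2460
h^16 ≡ 2460^2 = 6051600 ≡ 2000
h^32 ≡ 2000^2 = 4000000 ≡ 3483
61 = 32 + 16 + 8 + 4 + 1, so h^61 ≡ 3483·2000·2460·2467·781 ≡ 1648 (mod 3781)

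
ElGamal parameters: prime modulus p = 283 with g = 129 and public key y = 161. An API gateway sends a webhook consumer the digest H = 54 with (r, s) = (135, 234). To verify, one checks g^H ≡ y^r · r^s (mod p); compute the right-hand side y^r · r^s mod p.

51

161^2 = 25921 ≡ 168
161^4 ≡ 168^2 = 28224 ≡ 207
161^8 ≡ 207^2 = 42849 ≡ 116
161^16 ≡ 116^2 = 13456 ≡ 155
161^32 ≡ 155^2 = 24025 ≡ 253
161^64 ≡ 253^2 = 64009 ≡ 51
161^128 ≡ 51^2 = 2601 ≡ 54
135 = 128 + 4 + 2 + 1, so 161^135 ≡ 54·207·168·161 ≡ 60 (mod 283)
135^2 = 18225 ≡ 113
135^4 ≡ 113^2 = 12769 ≡ 34
135^8 ≡ 34^2 = 1156 ≡ 24
135^16 ≡ 24^2 = 576 ≡ 10
135^32 ≡ 10^2 = 100
135^64 ≡ 100^2 = 10000 ≡ 95
135^128 ≡ 95^2 = 9025 ≡ 252
234 = 128 + 64 + 32 + 8 + 2, so 135^234 ≡ 252·95·100·24·113 ≡ 15 (mod 283)
y^r · r^s ≡ 60·15 = 900 ≡ 51 (mod 283)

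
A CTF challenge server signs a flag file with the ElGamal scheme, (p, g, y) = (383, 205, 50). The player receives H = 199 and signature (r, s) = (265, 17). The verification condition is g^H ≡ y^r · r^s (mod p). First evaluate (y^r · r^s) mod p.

50^2 = 2500 ≡ 202
50^4 ≡ 202^2 = 40804 ≡ 206
50^8 ≡ 206^2 = 42436 ≡ 306
50^16 ≡ 306^2 = 93636 ≡ 184
50^32 ≡ 184^2 = 33856 ≡ 152
50^64 ≡ 152^2 = 23104 ≡ 124
50^128 ≡ 124^2 = 15376 ≡ 56
50^256 ≡ 56^2 = 3136 ≡ 72
265 = 256 + 8 + 1, so 50^265 ≡ 72·306·50 ≡ 92 (mod 383)
265^2 = 70225 ≡ 136
265^4 ≡ 136^2 = 18496 ≡ 112
265^8 ≡ 112^2 = 12544 ≡ 288
265^16 ≡ 288^2 = 82944 ≡ 216
17 = 16 + 1, so 265^17 ≡ 216·265 ≡ 173 (mod 383)
y^r · r^s ≡ 92·173 = 15916 ≡ 213 (mod 383)

213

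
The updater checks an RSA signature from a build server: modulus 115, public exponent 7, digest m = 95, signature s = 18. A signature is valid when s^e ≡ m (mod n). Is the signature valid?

invalid

s^2 ≡ 18^2 = 324 ≡ 94
s^4 ≡ 94^2 = 8836 ≡ 96
7 = 4 + 2 + 1, so s^7 ≡ 96·94·18 ≡ 52 (mod 115)
The recovered value 52 does not match the digest 95.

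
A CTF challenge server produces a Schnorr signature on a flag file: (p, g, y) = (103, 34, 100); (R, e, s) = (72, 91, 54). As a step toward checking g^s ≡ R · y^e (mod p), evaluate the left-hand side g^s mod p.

61

Squares mod 103: 34^1≡34, 34^2≡23, 34^4≡14, 34^8≡93, 34^16≡100, 34^32≡9
54 = 32 + 16 + 4 + 2, so 34^54 ≡ 9·100·14·23 ≡ 61 (mod 103)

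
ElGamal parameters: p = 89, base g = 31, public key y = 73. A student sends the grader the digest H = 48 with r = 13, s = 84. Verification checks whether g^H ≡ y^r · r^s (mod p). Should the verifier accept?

Left side g^H mod p:
31^2 = 961 ≡ 71
31^4 ≡ 71^2 = 5041 ≡ 57
31^8 ≡ 57^2 = 3249 ≡ 45
31^16 ≡ 45^2 = 2025 ≡ 67
31^32 ≡ 67^2 = 4489 ≡ 39
48 = 32 + 16, so 31^48 ≡ 39·67 ≡ 32 (mod 89)
Right side y^r · r^s mod p:
73^2 = 5329 ≡ 78
73^4 ≡ 78^2 = 6084 ≡ 32
73^8 ≡ 32^2 = 1024 ≡ 45
13 = 8 + 4 + 1, so 73^13 ≡ 45·32·73 ≡ 11 (mod 89)
13^2 = 169 ≡ 80
13^4 ≡ 80^2 = 6400 ≡ 81
13^8 ≡ 81^2 = 6561 ≡ 64
13^16 ≡ 64^2 = 4096 ≡ 2
13^32 ≡ 2^2 = 4
13^64 ≡ 4^2 = 16
84 = 64 + 16 + 4, so 13^84 ≡ 16·2·81 ≡ 11 (mod 89)
11·11 = 121 ≡ 32 (mod 89)
32 ≡ 32 (mod 89), so the signature is genuine.

accept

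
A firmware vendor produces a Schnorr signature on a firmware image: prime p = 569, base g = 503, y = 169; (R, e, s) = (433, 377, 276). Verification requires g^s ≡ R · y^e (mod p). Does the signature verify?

verifies

g^s mod p:
503^2 = 253009 ≡ 373
503^4 ≡ 373^2 = 139129 ≡ 293
503^8 ≡ 293^2 = 85849 ≡ 499
503^16 ≡ 499^2 = 249001 ≡ 348
503^32 ≡ 348^2 = 121104 ≡ 476
503^64 ≡ 476^2 = 226576 ≡ 114
503^128 ≡ 114^2 = 12996 ≡ 478
503^256 ≡ 478^2 = 228484 ≡ 315
276 = 256 + 16 + 4, so 503^276 ≡ 315·348·293 ≡ 317 (mod 569)
R · y^e mod p:
169^2 = 28561 ≡ 111
169^4 ≡ 111^2 = 12321 ≡ 372
169^8 ≡ 372^2 = 138384 ≡ 117
169^16 ≡ 117^2 = 13689 ≡ 33
169^32 ≡ 33^2 = 1089 ≡ 520
169^64 ≡ 520^2 = 270400 ≡ 125
169^128 ≡ 125^2 = 15625 ≡ 262
169^256 ≡ 262^2 = 68644 ≡ 364
377 = 256 + 64 + 32 + 16 + 8 + 1, so 169^377 ≡ 364·125·520·33·117·169 ≡ 119 (mod 569)
433·119 = 51527 ≡ 317 (mod 569)
317 ≡ 317 (mod 569); signature holds.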